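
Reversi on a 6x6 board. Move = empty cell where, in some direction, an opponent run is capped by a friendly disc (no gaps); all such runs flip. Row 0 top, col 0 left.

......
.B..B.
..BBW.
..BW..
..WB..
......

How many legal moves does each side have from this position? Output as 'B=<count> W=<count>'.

-- B to move --
(1,3): no bracket -> illegal
(1,5): no bracket -> illegal
(2,5): flips 1 -> legal
(3,1): no bracket -> illegal
(3,4): flips 2 -> legal
(3,5): no bracket -> illegal
(4,1): flips 1 -> legal
(4,4): flips 1 -> legal
(5,1): no bracket -> illegal
(5,2): flips 1 -> legal
(5,3): no bracket -> illegal
B mobility = 5
-- W to move --
(0,0): flips 2 -> legal
(0,1): no bracket -> illegal
(0,2): no bracket -> illegal
(0,3): no bracket -> illegal
(0,4): flips 1 -> legal
(0,5): no bracket -> illegal
(1,0): no bracket -> illegal
(1,2): flips 2 -> legal
(1,3): flips 1 -> legal
(1,5): no bracket -> illegal
(2,0): no bracket -> illegal
(2,1): flips 2 -> legal
(2,5): no bracket -> illegal
(3,1): flips 1 -> legal
(3,4): no bracket -> illegal
(4,1): no bracket -> illegal
(4,4): flips 1 -> legal
(5,2): no bracket -> illegal
(5,3): flips 1 -> legal
(5,4): no bracket -> illegal
W mobility = 8

Answer: B=5 W=8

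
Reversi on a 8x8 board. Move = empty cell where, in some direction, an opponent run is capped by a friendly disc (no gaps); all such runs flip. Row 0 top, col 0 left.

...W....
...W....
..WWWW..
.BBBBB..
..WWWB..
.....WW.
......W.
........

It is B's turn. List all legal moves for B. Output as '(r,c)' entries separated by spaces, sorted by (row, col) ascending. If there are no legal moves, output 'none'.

(0,2): flips 2 -> legal
(0,4): flips 2 -> legal
(1,1): flips 1 -> legal
(1,2): flips 2 -> legal
(1,4): flips 2 -> legal
(1,5): flips 2 -> legal
(1,6): flips 1 -> legal
(2,1): no bracket -> illegal
(2,6): no bracket -> illegal
(3,6): no bracket -> illegal
(4,1): flips 3 -> legal
(4,6): no bracket -> illegal
(4,7): no bracket -> illegal
(5,1): flips 1 -> legal
(5,2): flips 2 -> legal
(5,3): flips 3 -> legal
(5,4): flips 2 -> legal
(5,7): no bracket -> illegal
(6,4): no bracket -> illegal
(6,5): flips 1 -> legal
(6,7): flips 1 -> legal
(7,5): no bracket -> illegal
(7,6): no bracket -> illegal
(7,7): flips 3 -> legal

Answer: (0,2) (0,4) (1,1) (1,2) (1,4) (1,5) (1,6) (4,1) (5,1) (5,2) (5,3) (5,4) (6,5) (6,7) (7,7)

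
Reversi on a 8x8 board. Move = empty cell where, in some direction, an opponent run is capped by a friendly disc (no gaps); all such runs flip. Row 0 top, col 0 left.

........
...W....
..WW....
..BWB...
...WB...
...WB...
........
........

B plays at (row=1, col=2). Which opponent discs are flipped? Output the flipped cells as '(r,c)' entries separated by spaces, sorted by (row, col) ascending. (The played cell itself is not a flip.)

Answer: (2,2) (2,3)

Derivation:
Dir NW: first cell '.' (not opp) -> no flip
Dir N: first cell '.' (not opp) -> no flip
Dir NE: first cell '.' (not opp) -> no flip
Dir W: first cell '.' (not opp) -> no flip
Dir E: opp run (1,3), next='.' -> no flip
Dir SW: first cell '.' (not opp) -> no flip
Dir S: opp run (2,2) capped by B -> flip
Dir SE: opp run (2,3) capped by B -> flip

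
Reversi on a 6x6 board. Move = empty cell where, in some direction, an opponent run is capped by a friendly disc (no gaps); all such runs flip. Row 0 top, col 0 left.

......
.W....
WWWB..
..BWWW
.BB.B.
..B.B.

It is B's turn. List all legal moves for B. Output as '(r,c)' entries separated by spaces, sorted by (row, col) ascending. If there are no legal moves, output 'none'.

(0,0): flips 3 -> legal
(0,1): no bracket -> illegal
(0,2): no bracket -> illegal
(1,0): flips 1 -> legal
(1,2): flips 1 -> legal
(1,3): no bracket -> illegal
(2,4): flips 2 -> legal
(2,5): no bracket -> illegal
(3,0): no bracket -> illegal
(3,1): no bracket -> illegal
(4,3): flips 1 -> legal
(4,5): flips 1 -> legal

Answer: (0,0) (1,0) (1,2) (2,4) (4,3) (4,5)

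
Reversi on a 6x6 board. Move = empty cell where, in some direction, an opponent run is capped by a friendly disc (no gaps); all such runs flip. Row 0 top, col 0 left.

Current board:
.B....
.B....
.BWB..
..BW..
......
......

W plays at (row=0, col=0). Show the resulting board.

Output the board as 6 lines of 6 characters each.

Place W at (0,0); scan 8 dirs for brackets.
Dir NW: edge -> no flip
Dir N: edge -> no flip
Dir NE: edge -> no flip
Dir W: edge -> no flip
Dir E: opp run (0,1), next='.' -> no flip
Dir SW: edge -> no flip
Dir S: first cell '.' (not opp) -> no flip
Dir SE: opp run (1,1) capped by W -> flip
All flips: (1,1)

Answer: WB....
.W....
.BWB..
..BW..
......
......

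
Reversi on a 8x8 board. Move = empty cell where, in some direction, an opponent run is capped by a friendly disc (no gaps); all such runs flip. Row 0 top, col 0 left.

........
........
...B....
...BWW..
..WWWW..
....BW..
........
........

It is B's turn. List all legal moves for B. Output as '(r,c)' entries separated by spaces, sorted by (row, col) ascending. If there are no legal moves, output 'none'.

Answer: (2,4) (3,2) (3,6) (5,1) (5,3) (5,6) (6,6)

Derivation:
(2,4): flips 2 -> legal
(2,5): no bracket -> illegal
(2,6): no bracket -> illegal
(3,1): no bracket -> illegal
(3,2): flips 1 -> legal
(3,6): flips 3 -> legal
(4,1): no bracket -> illegal
(4,6): no bracket -> illegal
(5,1): flips 1 -> legal
(5,2): no bracket -> illegal
(5,3): flips 1 -> legal
(5,6): flips 3 -> legal
(6,4): no bracket -> illegal
(6,5): no bracket -> illegal
(6,6): flips 2 -> legal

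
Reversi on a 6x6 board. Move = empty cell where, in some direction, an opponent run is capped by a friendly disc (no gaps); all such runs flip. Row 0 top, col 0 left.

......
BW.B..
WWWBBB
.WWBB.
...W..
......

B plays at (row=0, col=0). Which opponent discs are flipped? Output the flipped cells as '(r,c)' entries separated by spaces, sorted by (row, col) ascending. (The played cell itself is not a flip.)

Answer: (1,1) (2,2)

Derivation:
Dir NW: edge -> no flip
Dir N: edge -> no flip
Dir NE: edge -> no flip
Dir W: edge -> no flip
Dir E: first cell '.' (not opp) -> no flip
Dir SW: edge -> no flip
Dir S: first cell 'B' (not opp) -> no flip
Dir SE: opp run (1,1) (2,2) capped by B -> flip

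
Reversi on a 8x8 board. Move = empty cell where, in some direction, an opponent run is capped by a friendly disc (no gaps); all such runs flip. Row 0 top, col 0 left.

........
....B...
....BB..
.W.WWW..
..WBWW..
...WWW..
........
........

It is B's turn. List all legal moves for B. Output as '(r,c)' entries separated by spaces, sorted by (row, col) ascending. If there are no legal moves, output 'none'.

(2,0): no bracket -> illegal
(2,1): no bracket -> illegal
(2,2): no bracket -> illegal
(2,3): flips 1 -> legal
(2,6): no bracket -> illegal
(3,0): no bracket -> illegal
(3,2): no bracket -> illegal
(3,6): no bracket -> illegal
(4,0): no bracket -> illegal
(4,1): flips 1 -> legal
(4,6): flips 3 -> legal
(5,1): flips 2 -> legal
(5,2): no bracket -> illegal
(5,6): no bracket -> illegal
(6,2): no bracket -> illegal
(6,3): flips 1 -> legal
(6,4): flips 3 -> legal
(6,5): flips 4 -> legal
(6,6): no bracket -> illegal

Answer: (2,3) (4,1) (4,6) (5,1) (6,3) (6,4) (6,5)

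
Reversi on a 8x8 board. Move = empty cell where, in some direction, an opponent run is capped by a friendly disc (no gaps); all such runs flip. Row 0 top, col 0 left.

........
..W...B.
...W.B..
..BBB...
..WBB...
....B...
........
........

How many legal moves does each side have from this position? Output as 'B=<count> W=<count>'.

-- B to move --
(0,1): flips 2 -> legal
(0,2): no bracket -> illegal
(0,3): no bracket -> illegal
(1,1): no bracket -> illegal
(1,3): flips 1 -> legal
(1,4): flips 1 -> legal
(2,1): no bracket -> illegal
(2,2): no bracket -> illegal
(2,4): no bracket -> illegal
(3,1): no bracket -> illegal
(4,1): flips 1 -> legal
(5,1): flips 1 -> legal
(5,2): flips 1 -> legal
(5,3): no bracket -> illegal
B mobility = 6
-- W to move --
(0,5): no bracket -> illegal
(0,6): no bracket -> illegal
(0,7): no bracket -> illegal
(1,4): no bracket -> illegal
(1,5): no bracket -> illegal
(1,7): no bracket -> illegal
(2,1): no bracket -> illegal
(2,2): flips 1 -> legal
(2,4): flips 1 -> legal
(2,6): no bracket -> illegal
(2,7): no bracket -> illegal
(3,1): no bracket -> illegal
(3,5): no bracket -> illegal
(3,6): no bracket -> illegal
(4,1): flips 1 -> legal
(4,5): flips 3 -> legal
(5,2): no bracket -> illegal
(5,3): flips 2 -> legal
(5,5): no bracket -> illegal
(6,3): no bracket -> illegal
(6,4): no bracket -> illegal
(6,5): no bracket -> illegal
W mobility = 5

Answer: B=6 W=5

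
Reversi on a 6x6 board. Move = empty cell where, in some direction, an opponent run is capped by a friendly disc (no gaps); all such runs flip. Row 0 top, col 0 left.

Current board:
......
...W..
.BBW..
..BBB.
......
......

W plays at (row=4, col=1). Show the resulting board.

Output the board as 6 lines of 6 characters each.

Place W at (4,1); scan 8 dirs for brackets.
Dir NW: first cell '.' (not opp) -> no flip
Dir N: first cell '.' (not opp) -> no flip
Dir NE: opp run (3,2) capped by W -> flip
Dir W: first cell '.' (not opp) -> no flip
Dir E: first cell '.' (not opp) -> no flip
Dir SW: first cell '.' (not opp) -> no flip
Dir S: first cell '.' (not opp) -> no flip
Dir SE: first cell '.' (not opp) -> no flip
All flips: (3,2)

Answer: ......
...W..
.BBW..
..WBB.
.W....
......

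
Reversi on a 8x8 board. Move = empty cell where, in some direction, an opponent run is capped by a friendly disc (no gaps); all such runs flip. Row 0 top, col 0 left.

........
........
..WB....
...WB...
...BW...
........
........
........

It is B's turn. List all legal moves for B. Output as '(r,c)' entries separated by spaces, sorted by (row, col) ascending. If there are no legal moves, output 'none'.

Answer: (2,1) (3,2) (4,5) (5,4)

Derivation:
(1,1): no bracket -> illegal
(1,2): no bracket -> illegal
(1,3): no bracket -> illegal
(2,1): flips 1 -> legal
(2,4): no bracket -> illegal
(3,1): no bracket -> illegal
(3,2): flips 1 -> legal
(3,5): no bracket -> illegal
(4,2): no bracket -> illegal
(4,5): flips 1 -> legal
(5,3): no bracket -> illegal
(5,4): flips 1 -> legal
(5,5): no bracket -> illegal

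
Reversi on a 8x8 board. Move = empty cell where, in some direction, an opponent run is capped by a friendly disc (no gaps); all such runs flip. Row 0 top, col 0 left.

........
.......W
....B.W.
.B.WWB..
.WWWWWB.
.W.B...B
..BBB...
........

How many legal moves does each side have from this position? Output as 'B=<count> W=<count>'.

-- B to move --
(0,6): no bracket -> illegal
(0,7): no bracket -> illegal
(1,5): no bracket -> illegal
(1,6): no bracket -> illegal
(2,2): no bracket -> illegal
(2,3): flips 2 -> legal
(2,5): no bracket -> illegal
(2,7): no bracket -> illegal
(3,0): no bracket -> illegal
(3,2): flips 2 -> legal
(3,6): no bracket -> illegal
(3,7): no bracket -> illegal
(4,0): flips 6 -> legal
(5,0): no bracket -> illegal
(5,2): no bracket -> illegal
(5,4): flips 2 -> legal
(5,5): flips 1 -> legal
(5,6): no bracket -> illegal
(6,0): flips 3 -> legal
(6,1): flips 2 -> legal
B mobility = 7
-- W to move --
(1,3): no bracket -> illegal
(1,4): flips 1 -> legal
(1,5): flips 1 -> legal
(2,0): flips 1 -> legal
(2,1): flips 1 -> legal
(2,2): no bracket -> illegal
(2,3): no bracket -> illegal
(2,5): flips 1 -> legal
(3,0): no bracket -> illegal
(3,2): no bracket -> illegal
(3,6): flips 1 -> legal
(3,7): no bracket -> illegal
(4,0): no bracket -> illegal
(4,7): flips 1 -> legal
(5,2): no bracket -> illegal
(5,4): no bracket -> illegal
(5,5): no bracket -> illegal
(5,6): no bracket -> illegal
(6,1): no bracket -> illegal
(6,5): no bracket -> illegal
(6,6): no bracket -> illegal
(6,7): no bracket -> illegal
(7,1): flips 2 -> legal
(7,2): no bracket -> illegal
(7,3): flips 3 -> legal
(7,4): no bracket -> illegal
(7,5): flips 2 -> legal
W mobility = 10

Answer: B=7 W=10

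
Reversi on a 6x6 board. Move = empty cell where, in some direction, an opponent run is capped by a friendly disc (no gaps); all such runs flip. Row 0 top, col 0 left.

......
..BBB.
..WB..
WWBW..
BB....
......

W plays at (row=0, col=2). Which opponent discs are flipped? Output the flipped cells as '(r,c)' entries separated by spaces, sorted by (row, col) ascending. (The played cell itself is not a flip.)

Answer: (1,2)

Derivation:
Dir NW: edge -> no flip
Dir N: edge -> no flip
Dir NE: edge -> no flip
Dir W: first cell '.' (not opp) -> no flip
Dir E: first cell '.' (not opp) -> no flip
Dir SW: first cell '.' (not opp) -> no flip
Dir S: opp run (1,2) capped by W -> flip
Dir SE: opp run (1,3), next='.' -> no flip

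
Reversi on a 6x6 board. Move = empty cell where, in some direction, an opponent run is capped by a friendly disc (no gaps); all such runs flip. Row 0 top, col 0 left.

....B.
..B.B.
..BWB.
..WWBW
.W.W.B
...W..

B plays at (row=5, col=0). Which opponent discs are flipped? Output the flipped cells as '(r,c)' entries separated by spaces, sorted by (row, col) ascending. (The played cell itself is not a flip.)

Dir NW: edge -> no flip
Dir N: first cell '.' (not opp) -> no flip
Dir NE: opp run (4,1) (3,2) (2,3) capped by B -> flip
Dir W: edge -> no flip
Dir E: first cell '.' (not opp) -> no flip
Dir SW: edge -> no flip
Dir S: edge -> no flip
Dir SE: edge -> no flip

Answer: (2,3) (3,2) (4,1)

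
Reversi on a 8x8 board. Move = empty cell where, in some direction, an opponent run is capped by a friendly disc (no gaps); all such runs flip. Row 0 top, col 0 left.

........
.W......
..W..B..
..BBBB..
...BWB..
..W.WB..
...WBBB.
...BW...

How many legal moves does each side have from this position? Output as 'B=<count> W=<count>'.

Answer: B=7 W=12

Derivation:
-- B to move --
(0,0): flips 2 -> legal
(0,1): no bracket -> illegal
(0,2): no bracket -> illegal
(1,0): no bracket -> illegal
(1,2): flips 1 -> legal
(1,3): no bracket -> illegal
(2,0): no bracket -> illegal
(2,1): no bracket -> illegal
(2,3): no bracket -> illegal
(3,1): no bracket -> illegal
(4,1): no bracket -> illegal
(4,2): no bracket -> illegal
(5,1): no bracket -> illegal
(5,3): flips 3 -> legal
(6,1): flips 1 -> legal
(6,2): flips 1 -> legal
(7,2): flips 2 -> legal
(7,5): flips 1 -> legal
B mobility = 7
-- W to move --
(1,4): no bracket -> illegal
(1,5): no bracket -> illegal
(1,6): flips 3 -> legal
(2,1): flips 2 -> legal
(2,3): no bracket -> illegal
(2,4): flips 1 -> legal
(2,6): flips 1 -> legal
(3,1): no bracket -> illegal
(3,6): flips 1 -> legal
(4,1): no bracket -> illegal
(4,2): flips 2 -> legal
(4,6): flips 1 -> legal
(5,3): no bracket -> illegal
(5,6): flips 2 -> legal
(5,7): no bracket -> illegal
(6,2): no bracket -> illegal
(6,7): flips 3 -> legal
(7,2): flips 1 -> legal
(7,5): no bracket -> illegal
(7,6): flips 1 -> legal
(7,7): flips 2 -> legal
W mobility = 12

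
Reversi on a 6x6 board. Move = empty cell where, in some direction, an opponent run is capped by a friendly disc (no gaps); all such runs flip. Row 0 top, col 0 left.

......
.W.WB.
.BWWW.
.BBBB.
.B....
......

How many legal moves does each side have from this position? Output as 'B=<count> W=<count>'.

-- B to move --
(0,0): flips 2 -> legal
(0,1): flips 1 -> legal
(0,2): no bracket -> illegal
(0,3): flips 2 -> legal
(0,4): flips 2 -> legal
(1,0): no bracket -> illegal
(1,2): flips 3 -> legal
(1,5): flips 1 -> legal
(2,0): no bracket -> illegal
(2,5): flips 3 -> legal
(3,5): no bracket -> illegal
B mobility = 7
-- W to move --
(0,3): no bracket -> illegal
(0,4): flips 1 -> legal
(0,5): flips 1 -> legal
(1,0): no bracket -> illegal
(1,2): no bracket -> illegal
(1,5): flips 1 -> legal
(2,0): flips 1 -> legal
(2,5): no bracket -> illegal
(3,0): no bracket -> illegal
(3,5): no bracket -> illegal
(4,0): flips 1 -> legal
(4,2): flips 2 -> legal
(4,3): flips 1 -> legal
(4,4): flips 2 -> legal
(4,5): flips 1 -> legal
(5,0): flips 2 -> legal
(5,1): flips 3 -> legal
(5,2): no bracket -> illegal
W mobility = 11

Answer: B=7 W=11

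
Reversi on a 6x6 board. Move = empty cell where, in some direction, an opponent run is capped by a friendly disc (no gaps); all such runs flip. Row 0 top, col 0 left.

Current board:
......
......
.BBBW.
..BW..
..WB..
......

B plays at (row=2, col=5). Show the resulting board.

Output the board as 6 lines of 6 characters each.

Answer: ......
......
.BBBBB
..BW..
..WB..
......

Derivation:
Place B at (2,5); scan 8 dirs for brackets.
Dir NW: first cell '.' (not opp) -> no flip
Dir N: first cell '.' (not opp) -> no flip
Dir NE: edge -> no flip
Dir W: opp run (2,4) capped by B -> flip
Dir E: edge -> no flip
Dir SW: first cell '.' (not opp) -> no flip
Dir S: first cell '.' (not opp) -> no flip
Dir SE: edge -> no flip
All flips: (2,4)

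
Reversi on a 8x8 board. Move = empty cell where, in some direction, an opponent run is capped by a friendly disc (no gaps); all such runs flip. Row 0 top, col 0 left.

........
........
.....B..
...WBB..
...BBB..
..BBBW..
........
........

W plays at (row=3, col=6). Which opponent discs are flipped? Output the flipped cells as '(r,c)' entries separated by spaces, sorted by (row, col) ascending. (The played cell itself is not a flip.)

Answer: (3,4) (3,5)

Derivation:
Dir NW: opp run (2,5), next='.' -> no flip
Dir N: first cell '.' (not opp) -> no flip
Dir NE: first cell '.' (not opp) -> no flip
Dir W: opp run (3,5) (3,4) capped by W -> flip
Dir E: first cell '.' (not opp) -> no flip
Dir SW: opp run (4,5) (5,4), next='.' -> no flip
Dir S: first cell '.' (not opp) -> no flip
Dir SE: first cell '.' (not opp) -> no flip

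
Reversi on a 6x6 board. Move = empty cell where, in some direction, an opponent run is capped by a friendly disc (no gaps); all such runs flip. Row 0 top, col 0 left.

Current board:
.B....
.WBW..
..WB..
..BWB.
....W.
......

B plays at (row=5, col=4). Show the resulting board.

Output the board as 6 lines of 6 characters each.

Answer: .B....
.WBW..
..WB..
..BWB.
....B.
....B.

Derivation:
Place B at (5,4); scan 8 dirs for brackets.
Dir NW: first cell '.' (not opp) -> no flip
Dir N: opp run (4,4) capped by B -> flip
Dir NE: first cell '.' (not opp) -> no flip
Dir W: first cell '.' (not opp) -> no flip
Dir E: first cell '.' (not opp) -> no flip
Dir SW: edge -> no flip
Dir S: edge -> no flip
Dir SE: edge -> no flip
All flips: (4,4)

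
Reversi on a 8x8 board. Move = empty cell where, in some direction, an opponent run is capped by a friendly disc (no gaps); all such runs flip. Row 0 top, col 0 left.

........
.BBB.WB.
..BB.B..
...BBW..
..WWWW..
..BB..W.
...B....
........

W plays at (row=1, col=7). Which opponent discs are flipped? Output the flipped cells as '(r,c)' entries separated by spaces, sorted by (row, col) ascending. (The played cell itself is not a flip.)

Dir NW: first cell '.' (not opp) -> no flip
Dir N: first cell '.' (not opp) -> no flip
Dir NE: edge -> no flip
Dir W: opp run (1,6) capped by W -> flip
Dir E: edge -> no flip
Dir SW: first cell '.' (not opp) -> no flip
Dir S: first cell '.' (not opp) -> no flip
Dir SE: edge -> no flip

Answer: (1,6)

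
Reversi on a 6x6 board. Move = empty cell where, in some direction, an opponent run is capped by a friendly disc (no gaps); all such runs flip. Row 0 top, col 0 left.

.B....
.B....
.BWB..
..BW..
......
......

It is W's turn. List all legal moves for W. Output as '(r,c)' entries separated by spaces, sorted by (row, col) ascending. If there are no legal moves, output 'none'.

(0,0): flips 1 -> legal
(0,2): no bracket -> illegal
(1,0): no bracket -> illegal
(1,2): no bracket -> illegal
(1,3): flips 1 -> legal
(1,4): no bracket -> illegal
(2,0): flips 1 -> legal
(2,4): flips 1 -> legal
(3,0): no bracket -> illegal
(3,1): flips 1 -> legal
(3,4): no bracket -> illegal
(4,1): no bracket -> illegal
(4,2): flips 1 -> legal
(4,3): no bracket -> illegal

Answer: (0,0) (1,3) (2,0) (2,4) (3,1) (4,2)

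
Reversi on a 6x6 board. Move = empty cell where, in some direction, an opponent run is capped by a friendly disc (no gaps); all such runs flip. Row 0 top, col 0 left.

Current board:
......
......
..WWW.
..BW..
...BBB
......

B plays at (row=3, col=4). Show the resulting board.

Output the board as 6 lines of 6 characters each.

Place B at (3,4); scan 8 dirs for brackets.
Dir NW: opp run (2,3), next='.' -> no flip
Dir N: opp run (2,4), next='.' -> no flip
Dir NE: first cell '.' (not opp) -> no flip
Dir W: opp run (3,3) capped by B -> flip
Dir E: first cell '.' (not opp) -> no flip
Dir SW: first cell 'B' (not opp) -> no flip
Dir S: first cell 'B' (not opp) -> no flip
Dir SE: first cell 'B' (not opp) -> no flip
All flips: (3,3)

Answer: ......
......
..WWW.
..BBB.
...BBB
......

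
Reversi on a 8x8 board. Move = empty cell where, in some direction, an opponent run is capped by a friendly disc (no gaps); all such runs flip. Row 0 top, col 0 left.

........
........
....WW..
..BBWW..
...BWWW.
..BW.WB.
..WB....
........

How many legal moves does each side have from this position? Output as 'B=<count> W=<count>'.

-- B to move --
(1,3): no bracket -> illegal
(1,4): no bracket -> illegal
(1,5): flips 1 -> legal
(1,6): flips 2 -> legal
(2,3): flips 2 -> legal
(2,6): no bracket -> illegal
(3,6): flips 3 -> legal
(3,7): no bracket -> illegal
(4,2): no bracket -> illegal
(4,7): flips 3 -> legal
(5,1): no bracket -> illegal
(5,4): flips 2 -> legal
(5,7): no bracket -> illegal
(6,1): flips 1 -> legal
(6,4): no bracket -> illegal
(6,5): no bracket -> illegal
(6,6): flips 2 -> legal
(7,1): no bracket -> illegal
(7,2): flips 1 -> legal
(7,3): no bracket -> illegal
B mobility = 9
-- W to move --
(2,1): no bracket -> illegal
(2,2): flips 1 -> legal
(2,3): flips 2 -> legal
(3,1): flips 2 -> legal
(4,1): no bracket -> illegal
(4,2): flips 3 -> legal
(4,7): no bracket -> illegal
(5,1): flips 1 -> legal
(5,4): no bracket -> illegal
(5,7): flips 1 -> legal
(6,1): flips 2 -> legal
(6,4): flips 1 -> legal
(6,5): no bracket -> illegal
(6,6): flips 1 -> legal
(6,7): flips 1 -> legal
(7,2): no bracket -> illegal
(7,3): flips 1 -> legal
(7,4): no bracket -> illegal
W mobility = 11

Answer: B=9 W=11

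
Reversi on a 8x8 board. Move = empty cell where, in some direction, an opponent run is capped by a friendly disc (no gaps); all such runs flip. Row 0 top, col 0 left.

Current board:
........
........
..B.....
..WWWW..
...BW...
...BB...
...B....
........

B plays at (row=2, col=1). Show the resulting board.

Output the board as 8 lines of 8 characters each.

Answer: ........
........
.BB.....
..BWWW..
...BW...
...BB...
...B....
........

Derivation:
Place B at (2,1); scan 8 dirs for brackets.
Dir NW: first cell '.' (not opp) -> no flip
Dir N: first cell '.' (not opp) -> no flip
Dir NE: first cell '.' (not opp) -> no flip
Dir W: first cell '.' (not opp) -> no flip
Dir E: first cell 'B' (not opp) -> no flip
Dir SW: first cell '.' (not opp) -> no flip
Dir S: first cell '.' (not opp) -> no flip
Dir SE: opp run (3,2) capped by B -> flip
All flips: (3,2)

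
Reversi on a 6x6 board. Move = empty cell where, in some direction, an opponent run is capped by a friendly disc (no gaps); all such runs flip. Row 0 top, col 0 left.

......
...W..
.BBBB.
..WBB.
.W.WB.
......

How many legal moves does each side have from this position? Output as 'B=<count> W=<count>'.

-- B to move --
(0,2): flips 1 -> legal
(0,3): flips 1 -> legal
(0,4): flips 1 -> legal
(1,2): no bracket -> illegal
(1,4): no bracket -> illegal
(3,0): no bracket -> illegal
(3,1): flips 1 -> legal
(4,0): no bracket -> illegal
(4,2): flips 2 -> legal
(5,0): flips 2 -> legal
(5,1): no bracket -> illegal
(5,2): flips 1 -> legal
(5,3): flips 1 -> legal
(5,4): flips 2 -> legal
B mobility = 9
-- W to move --
(1,0): flips 1 -> legal
(1,1): no bracket -> illegal
(1,2): flips 1 -> legal
(1,4): flips 1 -> legal
(1,5): no bracket -> illegal
(2,0): no bracket -> illegal
(2,5): flips 1 -> legal
(3,0): no bracket -> illegal
(3,1): flips 1 -> legal
(3,5): flips 3 -> legal
(4,2): no bracket -> illegal
(4,5): flips 1 -> legal
(5,3): no bracket -> illegal
(5,4): no bracket -> illegal
(5,5): no bracket -> illegal
W mobility = 7

Answer: B=9 W=7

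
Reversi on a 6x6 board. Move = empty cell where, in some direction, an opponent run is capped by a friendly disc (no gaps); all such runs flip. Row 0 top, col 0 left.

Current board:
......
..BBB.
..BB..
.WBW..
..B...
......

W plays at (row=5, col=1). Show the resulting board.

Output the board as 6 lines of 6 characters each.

Place W at (5,1); scan 8 dirs for brackets.
Dir NW: first cell '.' (not opp) -> no flip
Dir N: first cell '.' (not opp) -> no flip
Dir NE: opp run (4,2) capped by W -> flip
Dir W: first cell '.' (not opp) -> no flip
Dir E: first cell '.' (not opp) -> no flip
Dir SW: edge -> no flip
Dir S: edge -> no flip
Dir SE: edge -> no flip
All flips: (4,2)

Answer: ......
..BBB.
..BB..
.WBW..
..W...
.W....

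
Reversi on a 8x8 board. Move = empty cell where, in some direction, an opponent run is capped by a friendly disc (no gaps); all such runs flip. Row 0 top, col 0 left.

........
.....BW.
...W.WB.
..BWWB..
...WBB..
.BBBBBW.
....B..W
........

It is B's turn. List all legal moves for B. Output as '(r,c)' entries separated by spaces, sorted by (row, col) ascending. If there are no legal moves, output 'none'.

(0,5): no bracket -> illegal
(0,6): flips 1 -> legal
(0,7): flips 4 -> legal
(1,2): flips 2 -> legal
(1,3): flips 3 -> legal
(1,4): flips 1 -> legal
(1,7): flips 1 -> legal
(2,2): flips 1 -> legal
(2,4): flips 2 -> legal
(2,7): no bracket -> illegal
(3,6): no bracket -> illegal
(4,2): flips 1 -> legal
(4,6): no bracket -> illegal
(4,7): no bracket -> illegal
(5,7): flips 1 -> legal
(6,5): no bracket -> illegal
(6,6): no bracket -> illegal
(7,6): no bracket -> illegal
(7,7): no bracket -> illegal

Answer: (0,6) (0,7) (1,2) (1,3) (1,4) (1,7) (2,2) (2,4) (4,2) (5,7)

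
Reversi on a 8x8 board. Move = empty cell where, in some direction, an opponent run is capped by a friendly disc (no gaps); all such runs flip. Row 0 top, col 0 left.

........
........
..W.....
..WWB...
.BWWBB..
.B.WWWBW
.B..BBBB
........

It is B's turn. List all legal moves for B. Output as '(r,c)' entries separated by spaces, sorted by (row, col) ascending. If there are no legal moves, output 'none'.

(1,1): flips 2 -> legal
(1,2): no bracket -> illegal
(1,3): no bracket -> illegal
(2,1): flips 3 -> legal
(2,3): flips 1 -> legal
(2,4): flips 2 -> legal
(3,1): flips 4 -> legal
(4,6): flips 1 -> legal
(4,7): flips 1 -> legal
(5,2): flips 4 -> legal
(6,2): flips 1 -> legal
(6,3): flips 1 -> legal

Answer: (1,1) (2,1) (2,3) (2,4) (3,1) (4,6) (4,7) (5,2) (6,2) (6,3)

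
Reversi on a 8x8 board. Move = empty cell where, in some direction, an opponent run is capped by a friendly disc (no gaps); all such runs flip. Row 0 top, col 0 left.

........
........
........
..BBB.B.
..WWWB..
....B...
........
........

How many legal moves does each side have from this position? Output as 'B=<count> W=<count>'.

-- B to move --
(3,1): no bracket -> illegal
(3,5): no bracket -> illegal
(4,1): flips 3 -> legal
(5,1): flips 1 -> legal
(5,2): flips 2 -> legal
(5,3): flips 1 -> legal
(5,5): flips 1 -> legal
B mobility = 5
-- W to move --
(2,1): flips 1 -> legal
(2,2): flips 2 -> legal
(2,3): flips 1 -> legal
(2,4): flips 2 -> legal
(2,5): flips 1 -> legal
(2,6): no bracket -> illegal
(2,7): no bracket -> illegal
(3,1): no bracket -> illegal
(3,5): no bracket -> illegal
(3,7): no bracket -> illegal
(4,1): no bracket -> illegal
(4,6): flips 1 -> legal
(4,7): no bracket -> illegal
(5,3): no bracket -> illegal
(5,5): no bracket -> illegal
(5,6): no bracket -> illegal
(6,3): no bracket -> illegal
(6,4): flips 1 -> legal
(6,5): flips 1 -> legal
W mobility = 8

Answer: B=5 W=8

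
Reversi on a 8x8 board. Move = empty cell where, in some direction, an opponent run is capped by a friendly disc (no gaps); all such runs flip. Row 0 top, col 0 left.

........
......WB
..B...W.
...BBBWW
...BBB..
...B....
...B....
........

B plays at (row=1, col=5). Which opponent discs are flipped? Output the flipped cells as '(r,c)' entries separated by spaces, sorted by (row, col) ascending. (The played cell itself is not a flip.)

Answer: (1,6)

Derivation:
Dir NW: first cell '.' (not opp) -> no flip
Dir N: first cell '.' (not opp) -> no flip
Dir NE: first cell '.' (not opp) -> no flip
Dir W: first cell '.' (not opp) -> no flip
Dir E: opp run (1,6) capped by B -> flip
Dir SW: first cell '.' (not opp) -> no flip
Dir S: first cell '.' (not opp) -> no flip
Dir SE: opp run (2,6) (3,7), next=edge -> no flip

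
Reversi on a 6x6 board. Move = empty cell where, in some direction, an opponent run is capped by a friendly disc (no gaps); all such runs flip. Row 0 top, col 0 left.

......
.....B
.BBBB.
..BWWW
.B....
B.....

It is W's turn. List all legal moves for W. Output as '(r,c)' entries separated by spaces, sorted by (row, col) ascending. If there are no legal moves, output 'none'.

(0,4): no bracket -> illegal
(0,5): no bracket -> illegal
(1,0): no bracket -> illegal
(1,1): flips 1 -> legal
(1,2): flips 1 -> legal
(1,3): flips 2 -> legal
(1,4): flips 1 -> legal
(2,0): no bracket -> illegal
(2,5): no bracket -> illegal
(3,0): no bracket -> illegal
(3,1): flips 1 -> legal
(4,0): no bracket -> illegal
(4,2): no bracket -> illegal
(4,3): no bracket -> illegal
(5,1): no bracket -> illegal
(5,2): no bracket -> illegal

Answer: (1,1) (1,2) (1,3) (1,4) (3,1)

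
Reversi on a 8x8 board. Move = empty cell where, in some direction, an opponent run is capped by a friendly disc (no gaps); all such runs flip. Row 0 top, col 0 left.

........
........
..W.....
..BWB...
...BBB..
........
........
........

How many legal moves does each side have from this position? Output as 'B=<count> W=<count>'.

Answer: B=3 W=5

Derivation:
-- B to move --
(1,1): flips 2 -> legal
(1,2): flips 1 -> legal
(1,3): no bracket -> illegal
(2,1): no bracket -> illegal
(2,3): flips 1 -> legal
(2,4): no bracket -> illegal
(3,1): no bracket -> illegal
(4,2): no bracket -> illegal
B mobility = 3
-- W to move --
(2,1): no bracket -> illegal
(2,3): no bracket -> illegal
(2,4): no bracket -> illegal
(2,5): no bracket -> illegal
(3,1): flips 1 -> legal
(3,5): flips 1 -> legal
(3,6): no bracket -> illegal
(4,1): no bracket -> illegal
(4,2): flips 1 -> legal
(4,6): no bracket -> illegal
(5,2): no bracket -> illegal
(5,3): flips 1 -> legal
(5,4): no bracket -> illegal
(5,5): flips 1 -> legal
(5,6): no bracket -> illegal
W mobility = 5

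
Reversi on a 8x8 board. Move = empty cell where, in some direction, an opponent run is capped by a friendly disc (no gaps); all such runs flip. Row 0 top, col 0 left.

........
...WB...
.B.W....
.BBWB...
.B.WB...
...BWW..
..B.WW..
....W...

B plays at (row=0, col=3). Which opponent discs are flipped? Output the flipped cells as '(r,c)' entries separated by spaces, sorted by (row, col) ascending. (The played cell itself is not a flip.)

Answer: (1,3) (2,3) (3,3) (4,3)

Derivation:
Dir NW: edge -> no flip
Dir N: edge -> no flip
Dir NE: edge -> no flip
Dir W: first cell '.' (not opp) -> no flip
Dir E: first cell '.' (not opp) -> no flip
Dir SW: first cell '.' (not opp) -> no flip
Dir S: opp run (1,3) (2,3) (3,3) (4,3) capped by B -> flip
Dir SE: first cell 'B' (not opp) -> no flip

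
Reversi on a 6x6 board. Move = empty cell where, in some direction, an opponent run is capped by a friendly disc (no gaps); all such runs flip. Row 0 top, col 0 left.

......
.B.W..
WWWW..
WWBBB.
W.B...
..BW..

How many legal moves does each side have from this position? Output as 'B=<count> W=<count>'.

Answer: B=6 W=9

Derivation:
-- B to move --
(0,2): no bracket -> illegal
(0,3): flips 2 -> legal
(0,4): no bracket -> illegal
(1,0): flips 1 -> legal
(1,2): flips 2 -> legal
(1,4): flips 1 -> legal
(2,4): no bracket -> illegal
(4,1): flips 2 -> legal
(4,3): no bracket -> illegal
(4,4): no bracket -> illegal
(5,0): no bracket -> illegal
(5,1): no bracket -> illegal
(5,4): flips 1 -> legal
B mobility = 6
-- W to move --
(0,0): flips 1 -> legal
(0,1): flips 1 -> legal
(0,2): flips 1 -> legal
(1,0): no bracket -> illegal
(1,2): no bracket -> illegal
(2,4): no bracket -> illegal
(2,5): no bracket -> illegal
(3,5): flips 3 -> legal
(4,1): flips 1 -> legal
(4,3): flips 2 -> legal
(4,4): flips 1 -> legal
(4,5): flips 1 -> legal
(5,1): flips 1 -> legal
W mobility = 9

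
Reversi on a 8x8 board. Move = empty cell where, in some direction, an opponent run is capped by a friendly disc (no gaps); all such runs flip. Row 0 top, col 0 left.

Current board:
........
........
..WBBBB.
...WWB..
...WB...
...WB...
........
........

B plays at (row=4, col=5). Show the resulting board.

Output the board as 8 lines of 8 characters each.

Answer: ........
........
..WBBBB.
...WBB..
...WBB..
...WB...
........
........

Derivation:
Place B at (4,5); scan 8 dirs for brackets.
Dir NW: opp run (3,4) capped by B -> flip
Dir N: first cell 'B' (not opp) -> no flip
Dir NE: first cell '.' (not opp) -> no flip
Dir W: first cell 'B' (not opp) -> no flip
Dir E: first cell '.' (not opp) -> no flip
Dir SW: first cell 'B' (not opp) -> no flip
Dir S: first cell '.' (not opp) -> no flip
Dir SE: first cell '.' (not opp) -> no flip
All flips: (3,4)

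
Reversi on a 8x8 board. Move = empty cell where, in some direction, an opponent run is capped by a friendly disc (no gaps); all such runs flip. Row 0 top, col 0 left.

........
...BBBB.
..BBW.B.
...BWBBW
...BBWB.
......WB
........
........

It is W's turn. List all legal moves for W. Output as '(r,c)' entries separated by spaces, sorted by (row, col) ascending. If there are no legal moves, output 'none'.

(0,2): flips 1 -> legal
(0,3): no bracket -> illegal
(0,4): flips 3 -> legal
(0,5): no bracket -> illegal
(0,6): flips 5 -> legal
(0,7): no bracket -> illegal
(1,1): no bracket -> illegal
(1,2): flips 1 -> legal
(1,7): no bracket -> illegal
(2,1): flips 2 -> legal
(2,5): flips 1 -> legal
(2,7): flips 1 -> legal
(3,1): no bracket -> illegal
(3,2): flips 1 -> legal
(4,2): flips 3 -> legal
(4,7): flips 1 -> legal
(5,2): flips 1 -> legal
(5,3): no bracket -> illegal
(5,4): flips 1 -> legal
(5,5): flips 1 -> legal
(6,6): no bracket -> illegal
(6,7): no bracket -> illegal

Answer: (0,2) (0,4) (0,6) (1,2) (2,1) (2,5) (2,7) (3,2) (4,2) (4,7) (5,2) (5,4) (5,5)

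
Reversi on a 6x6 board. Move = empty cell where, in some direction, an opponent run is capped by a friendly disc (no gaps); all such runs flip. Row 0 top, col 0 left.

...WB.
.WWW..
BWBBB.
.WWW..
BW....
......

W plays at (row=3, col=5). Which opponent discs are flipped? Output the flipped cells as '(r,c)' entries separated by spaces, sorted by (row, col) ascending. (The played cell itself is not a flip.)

Dir NW: opp run (2,4) capped by W -> flip
Dir N: first cell '.' (not opp) -> no flip
Dir NE: edge -> no flip
Dir W: first cell '.' (not opp) -> no flip
Dir E: edge -> no flip
Dir SW: first cell '.' (not opp) -> no flip
Dir S: first cell '.' (not opp) -> no flip
Dir SE: edge -> no flip

Answer: (2,4)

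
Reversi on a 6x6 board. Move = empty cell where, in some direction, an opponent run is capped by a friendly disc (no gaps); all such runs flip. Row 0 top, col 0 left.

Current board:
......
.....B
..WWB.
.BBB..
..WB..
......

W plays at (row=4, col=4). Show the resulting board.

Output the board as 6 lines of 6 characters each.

Answer: ......
.....B
..WWB.
.BBW..
..WWW.
......

Derivation:
Place W at (4,4); scan 8 dirs for brackets.
Dir NW: opp run (3,3) capped by W -> flip
Dir N: first cell '.' (not opp) -> no flip
Dir NE: first cell '.' (not opp) -> no flip
Dir W: opp run (4,3) capped by W -> flip
Dir E: first cell '.' (not opp) -> no flip
Dir SW: first cell '.' (not opp) -> no flip
Dir S: first cell '.' (not opp) -> no flip
Dir SE: first cell '.' (not opp) -> no flip
All flips: (3,3) (4,3)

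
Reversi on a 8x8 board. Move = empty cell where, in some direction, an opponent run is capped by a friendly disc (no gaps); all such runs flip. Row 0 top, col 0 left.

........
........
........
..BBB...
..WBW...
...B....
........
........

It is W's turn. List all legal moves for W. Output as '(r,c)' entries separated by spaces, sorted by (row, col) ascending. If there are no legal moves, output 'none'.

Answer: (2,2) (2,4) (6,2) (6,4)

Derivation:
(2,1): no bracket -> illegal
(2,2): flips 2 -> legal
(2,3): no bracket -> illegal
(2,4): flips 2 -> legal
(2,5): no bracket -> illegal
(3,1): no bracket -> illegal
(3,5): no bracket -> illegal
(4,1): no bracket -> illegal
(4,5): no bracket -> illegal
(5,2): no bracket -> illegal
(5,4): no bracket -> illegal
(6,2): flips 1 -> legal
(6,3): no bracket -> illegal
(6,4): flips 1 -> legal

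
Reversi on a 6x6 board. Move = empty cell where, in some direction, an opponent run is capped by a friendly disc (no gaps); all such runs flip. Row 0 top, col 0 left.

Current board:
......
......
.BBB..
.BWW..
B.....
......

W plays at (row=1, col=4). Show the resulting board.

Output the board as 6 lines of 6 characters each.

Place W at (1,4); scan 8 dirs for brackets.
Dir NW: first cell '.' (not opp) -> no flip
Dir N: first cell '.' (not opp) -> no flip
Dir NE: first cell '.' (not opp) -> no flip
Dir W: first cell '.' (not opp) -> no flip
Dir E: first cell '.' (not opp) -> no flip
Dir SW: opp run (2,3) capped by W -> flip
Dir S: first cell '.' (not opp) -> no flip
Dir SE: first cell '.' (not opp) -> no flip
All flips: (2,3)

Answer: ......
....W.
.BBW..
.BWW..
B.....
......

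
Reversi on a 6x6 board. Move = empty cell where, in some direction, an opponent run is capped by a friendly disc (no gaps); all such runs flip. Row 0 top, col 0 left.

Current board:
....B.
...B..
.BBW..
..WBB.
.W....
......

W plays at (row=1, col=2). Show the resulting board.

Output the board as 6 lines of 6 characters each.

Answer: ....B.
..WB..
.BWW..
..WBB.
.W....
......

Derivation:
Place W at (1,2); scan 8 dirs for brackets.
Dir NW: first cell '.' (not opp) -> no flip
Dir N: first cell '.' (not opp) -> no flip
Dir NE: first cell '.' (not opp) -> no flip
Dir W: first cell '.' (not opp) -> no flip
Dir E: opp run (1,3), next='.' -> no flip
Dir SW: opp run (2,1), next='.' -> no flip
Dir S: opp run (2,2) capped by W -> flip
Dir SE: first cell 'W' (not opp) -> no flip
All flips: (2,2)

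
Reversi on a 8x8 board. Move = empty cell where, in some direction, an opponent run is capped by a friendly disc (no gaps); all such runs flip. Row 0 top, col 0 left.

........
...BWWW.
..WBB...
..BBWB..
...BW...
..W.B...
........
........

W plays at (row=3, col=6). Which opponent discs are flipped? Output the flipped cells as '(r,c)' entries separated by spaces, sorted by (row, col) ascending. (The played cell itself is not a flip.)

Answer: (3,5)

Derivation:
Dir NW: first cell '.' (not opp) -> no flip
Dir N: first cell '.' (not opp) -> no flip
Dir NE: first cell '.' (not opp) -> no flip
Dir W: opp run (3,5) capped by W -> flip
Dir E: first cell '.' (not opp) -> no flip
Dir SW: first cell '.' (not opp) -> no flip
Dir S: first cell '.' (not opp) -> no flip
Dir SE: first cell '.' (not opp) -> no flip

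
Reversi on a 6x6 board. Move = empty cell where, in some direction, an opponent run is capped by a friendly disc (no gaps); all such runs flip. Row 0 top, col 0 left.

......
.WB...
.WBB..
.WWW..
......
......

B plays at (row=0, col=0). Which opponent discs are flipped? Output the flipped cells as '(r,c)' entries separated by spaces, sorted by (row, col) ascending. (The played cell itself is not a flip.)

Answer: (1,1)

Derivation:
Dir NW: edge -> no flip
Dir N: edge -> no flip
Dir NE: edge -> no flip
Dir W: edge -> no flip
Dir E: first cell '.' (not opp) -> no flip
Dir SW: edge -> no flip
Dir S: first cell '.' (not opp) -> no flip
Dir SE: opp run (1,1) capped by B -> flip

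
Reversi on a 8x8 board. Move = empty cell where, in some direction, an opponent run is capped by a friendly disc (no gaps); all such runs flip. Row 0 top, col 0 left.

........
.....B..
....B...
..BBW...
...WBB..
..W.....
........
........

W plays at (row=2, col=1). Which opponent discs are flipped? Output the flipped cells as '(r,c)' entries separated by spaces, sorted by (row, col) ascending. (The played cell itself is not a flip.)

Answer: (3,2)

Derivation:
Dir NW: first cell '.' (not opp) -> no flip
Dir N: first cell '.' (not opp) -> no flip
Dir NE: first cell '.' (not opp) -> no flip
Dir W: first cell '.' (not opp) -> no flip
Dir E: first cell '.' (not opp) -> no flip
Dir SW: first cell '.' (not opp) -> no flip
Dir S: first cell '.' (not opp) -> no flip
Dir SE: opp run (3,2) capped by W -> flip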